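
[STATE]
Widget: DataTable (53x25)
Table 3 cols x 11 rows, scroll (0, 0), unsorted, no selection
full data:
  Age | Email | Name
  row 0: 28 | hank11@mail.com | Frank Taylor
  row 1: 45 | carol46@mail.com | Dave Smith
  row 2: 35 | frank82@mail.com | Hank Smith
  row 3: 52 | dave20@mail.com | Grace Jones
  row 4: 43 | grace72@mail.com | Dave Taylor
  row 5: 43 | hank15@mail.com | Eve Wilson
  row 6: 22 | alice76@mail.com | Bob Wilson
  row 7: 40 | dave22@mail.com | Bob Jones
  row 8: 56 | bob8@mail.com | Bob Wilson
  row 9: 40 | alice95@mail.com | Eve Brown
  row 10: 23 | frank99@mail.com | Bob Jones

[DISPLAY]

Age│Email           │Name                            
───┼────────────────┼────────────                    
28 │hank11@mail.com │Frank Taylor                    
45 │carol46@mail.com│Dave Smith                      
35 │frank82@mail.com│Hank Smith                      
52 │dave20@mail.com │Grace Jones                     
43 │grace72@mail.com│Dave Taylor                     
43 │hank15@mail.com │Eve Wilson                      
22 │alice76@mail.com│Bob Wilson                      
40 │dave22@mail.com │Bob Jones                       
56 │bob8@mail.com   │Bob Wilson                      
40 │alice95@mail.com│Eve Brown                       
23 │frank99@mail.com│Bob Jones                       
                                                     
                                                     
                                                     
                                                     
                                                     
                                                     
                                                     
                                                     
                                                     
                                                     
                                                     
                                                     


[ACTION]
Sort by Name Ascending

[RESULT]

Age│Email           │Name       ▲                    
───┼────────────────┼────────────                    
40 │dave22@mail.com │Bob Jones                       
23 │frank99@mail.com│Bob Jones                       
22 │alice76@mail.com│Bob Wilson                      
56 │bob8@mail.com   │Bob Wilson                      
45 │carol46@mail.com│Dave Smith                      
43 │grace72@mail.com│Dave Taylor                     
40 │alice95@mail.com│Eve Brown                       
43 │hank15@mail.com │Eve Wilson                      
28 │hank11@mail.com │Frank Taylor                    
52 │dave20@mail.com │Grace Jones                     
35 │frank82@mail.com│Hank Smith                      
                                                     
                                                     
                                                     
                                                     
                                                     
                                                     
                                                     
                                                     
                                                     
                                                     
                                                     
                                                     


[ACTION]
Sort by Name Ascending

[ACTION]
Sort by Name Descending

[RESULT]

Age│Email           │Name       ▼                    
───┼────────────────┼────────────                    
35 │frank82@mail.com│Hank Smith                      
52 │dave20@mail.com │Grace Jones                     
28 │hank11@mail.com │Frank Taylor                    
43 │hank15@mail.com │Eve Wilson                      
40 │alice95@mail.com│Eve Brown                       
43 │grace72@mail.com│Dave Taylor                     
45 │carol46@mail.com│Dave Smith                      
22 │alice76@mail.com│Bob Wilson                      
56 │bob8@mail.com   │Bob Wilson                      
40 │dave22@mail.com │Bob Jones                       
23 │frank99@mail.com│Bob Jones                       
                                                     
                                                     
                                                     
                                                     
                                                     
                                                     
                                                     
                                                     
                                                     
                                                     
                                                     
                                                     


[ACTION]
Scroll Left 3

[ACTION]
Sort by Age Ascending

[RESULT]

Ag▲│Email           │Name                            
───┼────────────────┼────────────                    
22 │alice76@mail.com│Bob Wilson                      
23 │frank99@mail.com│Bob Jones                       
28 │hank11@mail.com │Frank Taylor                    
35 │frank82@mail.com│Hank Smith                      
40 │alice95@mail.com│Eve Brown                       
40 │dave22@mail.com │Bob Jones                       
43 │hank15@mail.com │Eve Wilson                      
43 │grace72@mail.com│Dave Taylor                     
45 │carol46@mail.com│Dave Smith                      
52 │dave20@mail.com │Grace Jones                     
56 │bob8@mail.com   │Bob Wilson                      
                                                     
                                                     
                                                     
                                                     
                                                     
                                                     
                                                     
                                                     
                                                     
                                                     
                                                     
                                                     


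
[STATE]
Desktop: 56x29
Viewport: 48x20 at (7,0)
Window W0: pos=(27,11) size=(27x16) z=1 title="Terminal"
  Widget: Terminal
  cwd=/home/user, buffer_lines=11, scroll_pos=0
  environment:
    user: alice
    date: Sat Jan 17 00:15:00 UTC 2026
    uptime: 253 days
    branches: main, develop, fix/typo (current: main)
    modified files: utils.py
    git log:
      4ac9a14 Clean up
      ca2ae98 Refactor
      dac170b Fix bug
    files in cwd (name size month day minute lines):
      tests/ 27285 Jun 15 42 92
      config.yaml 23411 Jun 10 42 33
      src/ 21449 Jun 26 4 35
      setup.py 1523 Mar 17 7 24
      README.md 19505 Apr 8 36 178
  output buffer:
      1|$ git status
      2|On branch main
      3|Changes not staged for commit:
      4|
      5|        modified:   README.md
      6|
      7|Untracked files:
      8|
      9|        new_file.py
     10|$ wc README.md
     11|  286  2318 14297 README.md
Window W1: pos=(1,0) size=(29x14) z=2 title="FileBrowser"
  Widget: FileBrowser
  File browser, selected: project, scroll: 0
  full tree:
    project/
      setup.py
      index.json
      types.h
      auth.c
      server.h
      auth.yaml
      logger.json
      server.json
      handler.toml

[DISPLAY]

━━━━━━━━━━━━━━━━━━━━━━┓                         
Browser               ┃                         
──────────────────────┨                         
 project/             ┃                         
etup.py               ┃                         
ndex.json             ┃                         
ypes.h                ┃                         
uth.c                 ┃                         
erver.h               ┃                         
uth.yaml              ┃                         
ogger.json            ┃                         
erver.json            ┃━━━━━━━━━━━━━━━━━━━━━━━┓ 
andler.toml           ┃erminal                ┃ 
━━━━━━━━━━━━━━━━━━━━━━┛───────────────────────┨ 
                    ┃$ git status             ┃ 
                    ┃On branch main           ┃ 
                    ┃Changes not staged for co┃ 
                    ┃                         ┃ 
                    ┃        modified:   READM┃ 
                    ┃                         ┃ 


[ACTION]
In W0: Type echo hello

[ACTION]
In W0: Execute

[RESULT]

━━━━━━━━━━━━━━━━━━━━━━┓                         
Browser               ┃                         
──────────────────────┨                         
 project/             ┃                         
etup.py               ┃                         
ndex.json             ┃                         
ypes.h                ┃                         
uth.c                 ┃                         
erver.h               ┃                         
uth.yaml              ┃                         
ogger.json            ┃                         
erver.json            ┃━━━━━━━━━━━━━━━━━━━━━━━┓ 
andler.toml           ┃erminal                ┃ 
━━━━━━━━━━━━━━━━━━━━━━┛───────────────────────┨ 
                    ┃Changes not staged for co┃ 
                    ┃                         ┃ 
                    ┃        modified:   READM┃ 
                    ┃                         ┃ 
                    ┃Untracked files:         ┃ 
                    ┃                         ┃ 


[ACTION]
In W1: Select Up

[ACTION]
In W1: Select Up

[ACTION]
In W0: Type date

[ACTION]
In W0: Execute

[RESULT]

━━━━━━━━━━━━━━━━━━━━━━┓                         
Browser               ┃                         
──────────────────────┨                         
 project/             ┃                         
etup.py               ┃                         
ndex.json             ┃                         
ypes.h                ┃                         
uth.c                 ┃                         
erver.h               ┃                         
uth.yaml              ┃                         
ogger.json            ┃                         
erver.json            ┃━━━━━━━━━━━━━━━━━━━━━━━┓ 
andler.toml           ┃erminal                ┃ 
━━━━━━━━━━━━━━━━━━━━━━┛───────────────────────┨ 
                    ┃        modified:   READM┃ 
                    ┃                         ┃ 
                    ┃Untracked files:         ┃ 
                    ┃                         ┃ 
                    ┃        new_file.py      ┃ 
                    ┃$ wc README.md           ┃ 


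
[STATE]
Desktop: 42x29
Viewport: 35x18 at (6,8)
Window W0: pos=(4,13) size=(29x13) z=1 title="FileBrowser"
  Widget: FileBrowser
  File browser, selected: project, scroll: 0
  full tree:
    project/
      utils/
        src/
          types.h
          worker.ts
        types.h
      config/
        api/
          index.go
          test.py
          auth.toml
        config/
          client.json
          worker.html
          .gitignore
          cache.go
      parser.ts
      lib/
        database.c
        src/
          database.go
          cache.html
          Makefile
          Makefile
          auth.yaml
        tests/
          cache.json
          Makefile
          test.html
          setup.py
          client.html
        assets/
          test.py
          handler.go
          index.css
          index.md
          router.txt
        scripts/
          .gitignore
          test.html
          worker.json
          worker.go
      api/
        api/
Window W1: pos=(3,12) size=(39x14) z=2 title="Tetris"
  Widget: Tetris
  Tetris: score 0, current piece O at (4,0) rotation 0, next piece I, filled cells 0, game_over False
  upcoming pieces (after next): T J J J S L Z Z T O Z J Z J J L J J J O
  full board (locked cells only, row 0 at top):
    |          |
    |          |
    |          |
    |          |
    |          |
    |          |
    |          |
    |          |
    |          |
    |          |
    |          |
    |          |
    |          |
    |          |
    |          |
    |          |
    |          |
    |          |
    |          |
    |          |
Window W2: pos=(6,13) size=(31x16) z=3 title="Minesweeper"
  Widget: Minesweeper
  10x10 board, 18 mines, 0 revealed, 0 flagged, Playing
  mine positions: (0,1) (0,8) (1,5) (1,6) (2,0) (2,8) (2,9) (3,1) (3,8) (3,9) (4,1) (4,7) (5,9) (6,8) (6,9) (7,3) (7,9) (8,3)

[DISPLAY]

                                   
                                   
                                   
                                   
━━━━━━━━━━━━━━━━━━━━━━━━━━━━━━━━━━━
┏━━━━━━━━━━━━━━━━━━━━━━━━━━━━━┓    
┃ Minesweeper                 ┃────
┠─────────────────────────────┨    
┃■■■■■■■■■■                   ┃    
┃■■■■■■■■■■                   ┃    
┃■■■■■■■■■■                   ┃    
┃■■■■■■■■■■                   ┃    
┃■■■■■■■■■■                   ┃    
┃■■■■■■■■■■                   ┃    
┃■■■■■■■■■■                   ┃    
┃■■■■■■■■■■                   ┃    
┃■■■■■■■■■■                   ┃    
┃■■■■■■■■■■                   ┃━━━━


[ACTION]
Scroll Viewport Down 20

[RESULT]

                                   
━━━━━━━━━━━━━━━━━━━━━━━━━━━━━━━━━━━
┏━━━━━━━━━━━━━━━━━━━━━━━━━━━━━┓    
┃ Minesweeper                 ┃────
┠─────────────────────────────┨    
┃■■■■■■■■■■                   ┃    
┃■■■■■■■■■■                   ┃    
┃■■■■■■■■■■                   ┃    
┃■■■■■■■■■■                   ┃    
┃■■■■■■■■■■                   ┃    
┃■■■■■■■■■■                   ┃    
┃■■■■■■■■■■                   ┃    
┃■■■■■■■■■■                   ┃    
┃■■■■■■■■■■                   ┃    
┃■■■■■■■■■■                   ┃━━━━
┃                             ┃    
┃                             ┃    
┗━━━━━━━━━━━━━━━━━━━━━━━━━━━━━┛    


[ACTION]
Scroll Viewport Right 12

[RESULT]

                                   
━━━━━━━━━━━━━━━━━━━━━━━━━━━━━━━━━━┓
━━━━━━━━━━━━━━━━━━━━━━━━━━━━━┓    ┃
 Minesweeper                 ┃────┨
─────────────────────────────┨    ┃
■■■■■■■■■■                   ┃    ┃
■■■■■■■■■■                   ┃    ┃
■■■■■■■■■■                   ┃    ┃
■■■■■■■■■■                   ┃    ┃
■■■■■■■■■■                   ┃    ┃
■■■■■■■■■■                   ┃    ┃
■■■■■■■■■■                   ┃    ┃
■■■■■■■■■■                   ┃    ┃
■■■■■■■■■■                   ┃    ┃
■■■■■■■■■■                   ┃━━━━┛
                             ┃     
                             ┃     
━━━━━━━━━━━━━━━━━━━━━━━━━━━━━┛     


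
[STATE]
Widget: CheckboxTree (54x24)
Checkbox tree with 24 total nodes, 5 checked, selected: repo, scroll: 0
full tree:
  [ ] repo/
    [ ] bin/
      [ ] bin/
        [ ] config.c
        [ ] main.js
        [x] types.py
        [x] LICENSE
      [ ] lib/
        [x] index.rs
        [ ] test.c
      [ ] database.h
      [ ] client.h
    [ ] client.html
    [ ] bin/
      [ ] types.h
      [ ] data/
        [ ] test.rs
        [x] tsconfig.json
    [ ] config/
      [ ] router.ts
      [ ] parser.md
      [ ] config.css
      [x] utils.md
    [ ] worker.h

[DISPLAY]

>[-] repo/                                            
   [-] bin/                                           
     [-] bin/                                         
       [ ] config.c                                   
       [ ] main.js                                    
       [x] types.py                                   
       [x] LICENSE                                    
     [-] lib/                                         
       [x] index.rs                                   
       [ ] test.c                                     
     [ ] database.h                                   
     [ ] client.h                                     
   [ ] client.html                                    
   [-] bin/                                           
     [ ] types.h                                      
     [-] data/                                        
       [ ] test.rs                                    
       [x] tsconfig.json                              
   [-] config/                                        
     [ ] router.ts                                    
     [ ] parser.md                                    
     [ ] config.css                                   
     [x] utils.md                                     
   [ ] worker.h                                       


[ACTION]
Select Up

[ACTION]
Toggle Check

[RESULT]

>[x] repo/                                            
   [x] bin/                                           
     [x] bin/                                         
       [x] config.c                                   
       [x] main.js                                    
       [x] types.py                                   
       [x] LICENSE                                    
     [x] lib/                                         
       [x] index.rs                                   
       [x] test.c                                     
     [x] database.h                                   
     [x] client.h                                     
   [x] client.html                                    
   [x] bin/                                           
     [x] types.h                                      
     [x] data/                                        
       [x] test.rs                                    
       [x] tsconfig.json                              
   [x] config/                                        
     [x] router.ts                                    
     [x] parser.md                                    
     [x] config.css                                   
     [x] utils.md                                     
   [x] worker.h                                       


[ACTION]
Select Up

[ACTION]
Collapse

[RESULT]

>[x] repo/                                            
                                                      
                                                      
                                                      
                                                      
                                                      
                                                      
                                                      
                                                      
                                                      
                                                      
                                                      
                                                      
                                                      
                                                      
                                                      
                                                      
                                                      
                                                      
                                                      
                                                      
                                                      
                                                      
                                                      


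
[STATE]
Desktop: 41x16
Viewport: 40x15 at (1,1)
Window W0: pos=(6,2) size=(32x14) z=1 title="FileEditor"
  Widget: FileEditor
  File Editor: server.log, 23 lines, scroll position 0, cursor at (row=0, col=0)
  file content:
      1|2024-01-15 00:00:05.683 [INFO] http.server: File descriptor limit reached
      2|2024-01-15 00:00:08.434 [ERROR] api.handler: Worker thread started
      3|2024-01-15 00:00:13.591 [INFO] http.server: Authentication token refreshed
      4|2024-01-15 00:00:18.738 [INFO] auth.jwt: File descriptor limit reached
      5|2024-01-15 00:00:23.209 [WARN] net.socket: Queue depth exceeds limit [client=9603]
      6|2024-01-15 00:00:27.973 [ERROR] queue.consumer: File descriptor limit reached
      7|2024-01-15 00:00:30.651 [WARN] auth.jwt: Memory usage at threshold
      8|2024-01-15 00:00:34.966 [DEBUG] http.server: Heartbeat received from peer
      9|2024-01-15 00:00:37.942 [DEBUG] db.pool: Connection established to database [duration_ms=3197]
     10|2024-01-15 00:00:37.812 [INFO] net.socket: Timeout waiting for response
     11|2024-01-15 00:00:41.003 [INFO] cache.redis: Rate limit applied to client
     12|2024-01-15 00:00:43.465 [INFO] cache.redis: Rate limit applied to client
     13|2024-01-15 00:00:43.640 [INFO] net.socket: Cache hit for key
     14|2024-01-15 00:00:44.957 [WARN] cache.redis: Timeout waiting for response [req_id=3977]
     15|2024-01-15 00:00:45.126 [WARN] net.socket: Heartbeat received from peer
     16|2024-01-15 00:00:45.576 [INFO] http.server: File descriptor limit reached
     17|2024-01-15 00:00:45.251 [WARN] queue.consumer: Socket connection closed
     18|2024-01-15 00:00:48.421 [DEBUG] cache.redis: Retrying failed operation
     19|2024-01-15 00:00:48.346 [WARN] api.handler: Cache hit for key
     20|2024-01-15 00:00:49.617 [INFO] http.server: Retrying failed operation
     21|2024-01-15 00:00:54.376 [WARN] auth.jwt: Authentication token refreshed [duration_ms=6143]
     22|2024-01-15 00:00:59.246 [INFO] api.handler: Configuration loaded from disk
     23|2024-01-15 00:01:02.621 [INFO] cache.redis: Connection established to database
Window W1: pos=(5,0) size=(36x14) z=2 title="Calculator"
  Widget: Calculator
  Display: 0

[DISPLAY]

    ┃ Calculator                       ┃
    ┠──────────────────────────────────┨
    ┃                                 0┃
    ┃┌───┬───┬───┬───┐                 ┃
    ┃│ 7 │ 8 │ 9 │ ÷ │                 ┃
    ┃├───┼───┼───┼───┤                 ┃
    ┃│ 4 │ 5 │ 6 │ × │                 ┃
    ┃├───┼───┼───┼───┤                 ┃
    ┃│ 1 │ 2 │ 3 │ - │                 ┃
    ┃├───┼───┼───┼───┤                 ┃
    ┃│ 0 │ . │ = │ + │                 ┃
    ┃└───┴───┴───┴───┘                 ┃
    ┗━━━━━━━━━━━━━━━━━━━━━━━━━━━━━━━━━━┛
     ┃2024-01-15 00:00:37.812 [INFO▼┃   
     ┗━━━━━━━━━━━━━━━━━━━━━━━━━━━━━━┛   


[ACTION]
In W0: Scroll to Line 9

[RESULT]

    ┃ Calculator                       ┃
    ┠──────────────────────────────────┨
    ┃                                 0┃
    ┃┌───┬───┬───┬───┐                 ┃
    ┃│ 7 │ 8 │ 9 │ ÷ │                 ┃
    ┃├───┼───┼───┼───┤                 ┃
    ┃│ 4 │ 5 │ 6 │ × │                 ┃
    ┃├───┼───┼───┼───┤                 ┃
    ┃│ 1 │ 2 │ 3 │ - │                 ┃
    ┃├───┼───┼───┼───┤                 ┃
    ┃│ 0 │ . │ = │ + │                 ┃
    ┃└───┴───┴───┴───┘                 ┃
    ┗━━━━━━━━━━━━━━━━━━━━━━━━━━━━━━━━━━┛
     ┃2024-01-15 00:00:48.421 [DEBU▼┃   
     ┗━━━━━━━━━━━━━━━━━━━━━━━━━━━━━━┛   


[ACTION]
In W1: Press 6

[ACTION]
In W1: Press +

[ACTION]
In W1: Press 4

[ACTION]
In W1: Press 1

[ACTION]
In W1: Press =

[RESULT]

    ┃ Calculator                       ┃
    ┠──────────────────────────────────┨
    ┃                                47┃
    ┃┌───┬───┬───┬───┐                 ┃
    ┃│ 7 │ 8 │ 9 │ ÷ │                 ┃
    ┃├───┼───┼───┼───┤                 ┃
    ┃│ 4 │ 5 │ 6 │ × │                 ┃
    ┃├───┼───┼───┼───┤                 ┃
    ┃│ 1 │ 2 │ 3 │ - │                 ┃
    ┃├───┼───┼───┼───┤                 ┃
    ┃│ 0 │ . │ = │ + │                 ┃
    ┃└───┴───┴───┴───┘                 ┃
    ┗━━━━━━━━━━━━━━━━━━━━━━━━━━━━━━━━━━┛
     ┃2024-01-15 00:00:48.421 [DEBU▼┃   
     ┗━━━━━━━━━━━━━━━━━━━━━━━━━━━━━━┛   


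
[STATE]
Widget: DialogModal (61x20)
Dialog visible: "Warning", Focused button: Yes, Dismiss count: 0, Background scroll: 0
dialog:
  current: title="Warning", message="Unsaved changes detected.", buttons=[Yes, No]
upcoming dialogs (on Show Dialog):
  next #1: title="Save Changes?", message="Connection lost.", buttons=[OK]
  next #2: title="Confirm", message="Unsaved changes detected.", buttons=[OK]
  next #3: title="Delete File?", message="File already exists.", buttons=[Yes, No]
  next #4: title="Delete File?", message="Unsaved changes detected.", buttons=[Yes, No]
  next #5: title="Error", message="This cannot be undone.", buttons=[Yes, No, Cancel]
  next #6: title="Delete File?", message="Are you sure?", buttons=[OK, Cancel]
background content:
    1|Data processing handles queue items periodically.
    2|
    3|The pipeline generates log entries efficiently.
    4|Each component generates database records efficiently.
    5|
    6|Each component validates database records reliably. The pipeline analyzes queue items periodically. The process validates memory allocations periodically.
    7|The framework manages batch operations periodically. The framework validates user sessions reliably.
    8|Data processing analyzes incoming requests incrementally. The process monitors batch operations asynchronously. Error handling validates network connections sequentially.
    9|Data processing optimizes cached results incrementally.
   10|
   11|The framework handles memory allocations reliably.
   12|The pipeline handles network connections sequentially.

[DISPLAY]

Data processing handles queue items periodically.            
                                                             
The pipeline generates log entries efficiently.              
Each component generates database records efficiently.       
                                                             
Each component validates database records reliably. The pipel
The framework manages batch operations periodically. The fram
Data processing ┌───────────────────────────┐crementally. The
Data processing │          Warning          │ementally.      
                │ Unsaved changes detected. │                
The framework ha│         [Yes]  No         │ably.           
The pipeline han└───────────────────────────┘entially.       
                                                             
                                                             
                                                             
                                                             
                                                             
                                                             
                                                             
                                                             


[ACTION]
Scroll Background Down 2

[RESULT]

The pipeline generates log entries efficiently.              
Each component generates database records efficiently.       
                                                             
Each component validates database records reliably. The pipel
The framework manages batch operations periodically. The fram
Data processing analyzes incoming requests incrementally. The
Data processing optimizes cached results incrementally.      
                ┌───────────────────────────┐                
The framework ha│          Warning          │ably.           
The pipeline han│ Unsaved changes detected. │entially.       
                │         [Yes]  No         │                
                └───────────────────────────┘                
                                                             
                                                             
                                                             
                                                             
                                                             
                                                             
                                                             
                                                             


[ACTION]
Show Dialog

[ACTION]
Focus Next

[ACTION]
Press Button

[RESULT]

The pipeline generates log entries efficiently.              
Each component generates database records efficiently.       
                                                             
Each component validates database records reliably. The pipel
The framework manages batch operations periodically. The fram
Data processing analyzes incoming requests incrementally. The
Data processing optimizes cached results incrementally.      
                                                             
The framework handles memory allocations reliably.           
The pipeline handles network connections sequentially.       
                                                             
                                                             
                                                             
                                                             
                                                             
                                                             
                                                             
                                                             
                                                             
                                                             


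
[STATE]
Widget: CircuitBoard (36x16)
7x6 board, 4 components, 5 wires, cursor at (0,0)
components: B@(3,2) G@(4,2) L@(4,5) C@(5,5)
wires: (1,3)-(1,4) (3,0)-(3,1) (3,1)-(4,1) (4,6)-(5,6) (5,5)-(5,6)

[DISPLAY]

   0 1 2 3 4 5 6                    
0  [.]                              
                                    
1               · ─ ·               
                                    
2                                   
                                    
3   · ─ ·   B                       
        │                           
4       ·   G           L   ·       
                            │       
5                       C ─ ·       
Cursor: (0,0)                       
                                    
                                    
                                    


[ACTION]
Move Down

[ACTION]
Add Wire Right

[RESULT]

   0 1 2 3 4 5 6                    
0                                   
                                    
1  [.]─ ·       · ─ ·               
                                    
2                                   
                                    
3   · ─ ·   B                       
        │                           
4       ·   G           L   ·       
                            │       
5                       C ─ ·       
Cursor: (1,0)                       
                                    
                                    
                                    


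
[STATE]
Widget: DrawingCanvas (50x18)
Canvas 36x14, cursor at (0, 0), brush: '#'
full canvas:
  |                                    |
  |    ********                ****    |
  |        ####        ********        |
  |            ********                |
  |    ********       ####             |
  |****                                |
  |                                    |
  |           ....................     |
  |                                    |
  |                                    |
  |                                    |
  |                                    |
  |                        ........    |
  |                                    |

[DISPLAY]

+                                                 
    ********                ****                  
        ####        ********                      
            ********                              
    ********       ####                           
****                                              
                                                  
           ....................                   
                                                  
                                                  
                                                  
                                                  
                        ........                  
                                                  
                                                  
                                                  
                                                  
                                                  


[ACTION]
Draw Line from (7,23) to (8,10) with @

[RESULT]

+                                                 
    ********                ****                  
        ####        ********                      
            ********                              
    ********       ####                           
****                                              
                                                  
           ......@@@@@@@.......                   
          @@@@@@@                                 
                                                  
                                                  
                                                  
                        ........                  
                                                  
                                                  
                                                  
                                                  
                                                  


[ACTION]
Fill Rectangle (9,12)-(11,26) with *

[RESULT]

+                                                 
    ********                ****                  
        ####        ********                      
            ********                              
    ********       ####                           
****                                              
                                                  
           ......@@@@@@@.......                   
          @@@@@@@                                 
            ***************                       
            ***************                       
            ***************                       
                        ........                  
                                                  
                                                  
                                                  
                                                  
                                                  


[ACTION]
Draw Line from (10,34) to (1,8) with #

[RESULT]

+                                                 
    ****##**                ****                  
        #####       ********                      
            *###****                              
    ********    #######                           
****               ##                             
                     ###                          
           ......@@@@@@@###....                   
          @@@@@@@          ###                    
            ***************   ###                 
            ***************      ##               
            ***************                       
                        ........                  
                                                  
                                                  
                                                  
                                                  
                                                  


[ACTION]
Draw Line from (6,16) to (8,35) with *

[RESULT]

+                                                 
    ****##**                ****                  
        #####       ********                      
            *###****                              
    ********    #######                           
****               ##                             
                *****###                          
           ......@@@@**********                   
          @@@@@@@          ### *****              
            ***************   ###                 
            ***************      ##               
            ***************                       
                        ........                  
                                                  
                                                  
                                                  
                                                  
                                                  


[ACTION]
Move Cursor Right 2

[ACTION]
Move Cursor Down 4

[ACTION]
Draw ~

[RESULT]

                                                  
    ****##**                ****                  
        #####       ********                      
            *###****                              
  ~ ********    #######                           
****               ##                             
                *****###                          
           ......@@@@**********                   
          @@@@@@@          ### *****              
            ***************   ###                 
            ***************      ##               
            ***************                       
                        ........                  
                                                  
                                                  
                                                  
                                                  
                                                  
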